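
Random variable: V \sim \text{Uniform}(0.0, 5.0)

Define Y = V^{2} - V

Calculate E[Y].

E[Y] = 1*E[V²] - 1*E[V]
E[V] = 2.5
E[V²] = Var(V) + (E[V])² = 2.0833333 + 6.25 = 8.3333333
E[Y] = 1*8.3333333 - 1*2.5 = 5.8333333

5.8333333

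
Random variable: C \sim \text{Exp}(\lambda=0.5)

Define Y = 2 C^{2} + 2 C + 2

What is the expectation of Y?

E[Y] = 2*E[C²] + 2*E[C] + 2
E[C] = 2
E[C²] = Var(C) + (E[C])² = 4 + 4 = 8
E[Y] = 2*8 + 2*2 + 2 = 22

22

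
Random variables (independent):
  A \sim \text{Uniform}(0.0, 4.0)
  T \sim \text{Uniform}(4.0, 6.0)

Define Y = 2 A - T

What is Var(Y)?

For independent RVs: Var(aX + bY) = a²Var(X) + b²Var(Y)
Var(A) = 1.3333333
Var(T) = 0.33333333
Var(Y) = 2²*1.3333333 + (-1)²*0.33333333
= 4*1.3333333 + 1*0.33333333 = 5.6666667

5.6666667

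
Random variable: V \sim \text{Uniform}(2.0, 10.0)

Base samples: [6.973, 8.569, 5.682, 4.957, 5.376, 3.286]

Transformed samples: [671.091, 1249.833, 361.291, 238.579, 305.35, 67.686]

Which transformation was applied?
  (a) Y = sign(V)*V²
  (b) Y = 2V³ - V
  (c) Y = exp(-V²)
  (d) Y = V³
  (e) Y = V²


Checking option (b) Y = 2V³ - V:
  V = 6.973 -> Y = 671.091 ✓
  V = 8.569 -> Y = 1249.833 ✓
  V = 5.682 -> Y = 361.291 ✓
All samples match this transformation.

(b) 2V³ - V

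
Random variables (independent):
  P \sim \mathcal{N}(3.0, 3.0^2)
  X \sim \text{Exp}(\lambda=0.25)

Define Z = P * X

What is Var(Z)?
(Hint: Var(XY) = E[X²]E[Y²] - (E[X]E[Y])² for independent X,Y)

Var(XY) = E[X²]E[Y²] - (E[X]E[Y])²
E[P] = 3, Var(P) = 9
E[X] = 4, Var(X) = 16
E[P²] = 9 + 3² = 18
E[X²] = 16 + 4² = 32
Var(Z) = 18*32 - (3*4)²
= 576 - 144 = 432

432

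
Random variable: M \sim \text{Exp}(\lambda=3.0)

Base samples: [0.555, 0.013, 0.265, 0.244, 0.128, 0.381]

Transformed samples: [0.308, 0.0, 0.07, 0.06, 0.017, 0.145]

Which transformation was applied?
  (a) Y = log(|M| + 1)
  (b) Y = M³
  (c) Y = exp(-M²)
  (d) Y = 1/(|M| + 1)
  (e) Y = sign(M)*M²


Checking option (e) Y = sign(M)*M²:
  M = 0.555 -> Y = 0.308 ✓
  M = 0.013 -> Y = 0.0 ✓
  M = 0.265 -> Y = 0.07 ✓
All samples match this transformation.

(e) sign(M)*M²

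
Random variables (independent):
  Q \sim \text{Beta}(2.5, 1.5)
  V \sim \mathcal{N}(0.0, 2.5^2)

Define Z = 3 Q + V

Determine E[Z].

E[Z] = 3*E[Q] + 1*E[V]
E[Q] = 0.625
E[V] = 0
E[Z] = 3*0.625 + 1*0 = 1.875

1.875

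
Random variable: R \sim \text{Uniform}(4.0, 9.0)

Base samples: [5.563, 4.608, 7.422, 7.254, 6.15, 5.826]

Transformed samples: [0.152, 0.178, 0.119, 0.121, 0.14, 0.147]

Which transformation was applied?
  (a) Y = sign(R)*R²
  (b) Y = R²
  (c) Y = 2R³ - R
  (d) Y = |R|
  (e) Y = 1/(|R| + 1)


Checking option (e) Y = 1/(|R| + 1):
  R = 5.563 -> Y = 0.152 ✓
  R = 4.608 -> Y = 0.178 ✓
  R = 7.422 -> Y = 0.119 ✓
All samples match this transformation.

(e) 1/(|R| + 1)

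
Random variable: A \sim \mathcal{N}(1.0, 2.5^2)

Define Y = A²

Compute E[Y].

E[A²] = Var(A) + (E[A])² = 6.25 + 1 = 7.25

7.25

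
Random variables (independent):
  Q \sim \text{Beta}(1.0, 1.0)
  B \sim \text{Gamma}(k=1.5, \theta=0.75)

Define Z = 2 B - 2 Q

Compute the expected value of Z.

E[Z] = -2*E[Q] + 2*E[B]
E[Q] = 0.5
E[B] = 1.125
E[Z] = -2*0.5 + 2*1.125 = 1.25

1.25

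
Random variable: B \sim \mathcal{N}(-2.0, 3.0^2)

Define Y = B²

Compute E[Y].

E[B²] = Var(B) + (E[B])² = 9 + 4 = 13

13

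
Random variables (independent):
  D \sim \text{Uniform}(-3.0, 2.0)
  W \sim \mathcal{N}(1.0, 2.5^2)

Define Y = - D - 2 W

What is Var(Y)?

For independent RVs: Var(aX + bY) = a²Var(X) + b²Var(Y)
Var(D) = 2.0833333
Var(W) = 6.25
Var(Y) = (-1)²*2.0833333 + (-2)²*6.25
= 1*2.0833333 + 4*6.25 = 27.083333

27.083333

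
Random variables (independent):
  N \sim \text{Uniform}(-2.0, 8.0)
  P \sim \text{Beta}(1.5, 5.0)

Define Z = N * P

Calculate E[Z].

For independent RVs: E[XY] = E[X]*E[Y]
E[N] = 3
E[P] = 0.23076923
E[Z] = 3 * 0.23076923 = 0.69230769

0.69230769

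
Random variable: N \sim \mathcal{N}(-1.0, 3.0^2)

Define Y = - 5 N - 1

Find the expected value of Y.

For Y = -5N - 1:
E[Y] = -5 * E[N] - 1
E[N] = -1.0 = -1
E[Y] = -5 * (-1) - 1 = 4

4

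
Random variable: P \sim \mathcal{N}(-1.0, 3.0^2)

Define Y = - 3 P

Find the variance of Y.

For Y = aP + b: Var(Y) = a² * Var(P)
Var(P) = 3.0^2 = 9
Var(Y) = (-3)² * 9 = 9 * 9 = 81

81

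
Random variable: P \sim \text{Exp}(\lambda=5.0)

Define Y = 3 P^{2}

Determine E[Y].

E[Y] = 3*E[P²]
E[P] = 0.2
E[P²] = Var(P) + (E[P])² = 0.04 + 0.04 = 0.08
E[Y] = 3*0.08 = 0.24

0.24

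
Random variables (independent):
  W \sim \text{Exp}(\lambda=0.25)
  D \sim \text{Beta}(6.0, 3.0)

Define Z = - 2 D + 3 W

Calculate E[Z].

E[Z] = 3*E[W] - 2*E[D]
E[W] = 4
E[D] = 0.66666667
E[Z] = 3*4 - 2*0.66666667 = 10.666667

10.666667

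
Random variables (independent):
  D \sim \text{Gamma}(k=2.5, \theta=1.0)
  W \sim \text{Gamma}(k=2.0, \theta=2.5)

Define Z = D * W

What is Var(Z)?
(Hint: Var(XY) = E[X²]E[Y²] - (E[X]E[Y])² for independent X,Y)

Var(XY) = E[X²]E[Y²] - (E[X]E[Y])²
E[D] = 2.5, Var(D) = 2.5
E[W] = 5, Var(W) = 12.5
E[D²] = 2.5 + 2.5² = 8.75
E[W²] = 12.5 + 5² = 37.5
Var(Z) = 8.75*37.5 - (2.5*5)²
= 328.125 - 156.25 = 171.875

171.875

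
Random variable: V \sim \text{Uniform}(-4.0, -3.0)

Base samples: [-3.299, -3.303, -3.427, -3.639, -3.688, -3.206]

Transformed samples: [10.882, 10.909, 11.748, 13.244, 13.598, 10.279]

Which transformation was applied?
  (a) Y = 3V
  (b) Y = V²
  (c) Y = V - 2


Checking option (b) Y = V²:
  V = -3.299 -> Y = 10.882 ✓
  V = -3.303 -> Y = 10.909 ✓
  V = -3.427 -> Y = 11.748 ✓
All samples match this transformation.

(b) V²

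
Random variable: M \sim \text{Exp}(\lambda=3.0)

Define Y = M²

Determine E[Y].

E[M²] = Var(M) + (E[M])² = 0.11111111 + 0.11111111 = 0.22222222

0.22222222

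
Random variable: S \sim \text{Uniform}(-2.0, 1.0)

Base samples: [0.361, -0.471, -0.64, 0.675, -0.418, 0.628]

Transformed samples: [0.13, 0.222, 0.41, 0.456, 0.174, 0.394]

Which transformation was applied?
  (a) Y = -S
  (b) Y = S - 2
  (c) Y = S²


Checking option (c) Y = S²:
  S = 0.361 -> Y = 0.13 ✓
  S = -0.471 -> Y = 0.222 ✓
  S = -0.64 -> Y = 0.41 ✓
All samples match this transformation.

(c) S²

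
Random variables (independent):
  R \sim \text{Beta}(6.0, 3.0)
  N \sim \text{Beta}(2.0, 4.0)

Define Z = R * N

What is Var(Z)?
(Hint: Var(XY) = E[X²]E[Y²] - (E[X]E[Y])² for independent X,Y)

Var(XY) = E[X²]E[Y²] - (E[X]E[Y])²
E[R] = 0.66666667, Var(R) = 0.022222222
E[N] = 0.33333333, Var(N) = 0.031746032
E[R²] = 0.022222222 + 0.66666667² = 0.46666667
E[N²] = 0.031746032 + 0.33333333² = 0.14285714
Var(Z) = 0.46666667*0.14285714 - (0.66666667*0.33333333)²
= 0.066666667 - 0.049382716 = 0.017283951

0.017283951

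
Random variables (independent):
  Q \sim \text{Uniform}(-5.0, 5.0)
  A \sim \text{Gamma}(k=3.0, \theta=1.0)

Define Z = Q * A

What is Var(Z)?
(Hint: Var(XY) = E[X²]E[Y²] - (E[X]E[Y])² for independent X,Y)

Var(XY) = E[X²]E[Y²] - (E[X]E[Y])²
E[Q] = 0, Var(Q) = 8.3333333
E[A] = 3, Var(A) = 3
E[Q²] = 8.3333333 + 0² = 8.3333333
E[A²] = 3 + 3² = 12
Var(Z) = 8.3333333*12 - (0*3)²
= 100 - 0 = 100

100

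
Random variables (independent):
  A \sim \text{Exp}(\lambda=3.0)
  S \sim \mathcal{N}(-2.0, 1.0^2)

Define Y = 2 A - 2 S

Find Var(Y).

For independent RVs: Var(aX + bY) = a²Var(X) + b²Var(Y)
Var(A) = 0.11111111
Var(S) = 1
Var(Y) = 2²*0.11111111 + (-2)²*1
= 4*0.11111111 + 4*1 = 4.4444444

4.4444444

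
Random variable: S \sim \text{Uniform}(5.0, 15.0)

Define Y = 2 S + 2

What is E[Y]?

For Y = 2S + 2:
E[Y] = 2 * E[S] + 2
E[S] = (5 + 15)/2 = 10
E[Y] = 2 * 10 + 2 = 22

22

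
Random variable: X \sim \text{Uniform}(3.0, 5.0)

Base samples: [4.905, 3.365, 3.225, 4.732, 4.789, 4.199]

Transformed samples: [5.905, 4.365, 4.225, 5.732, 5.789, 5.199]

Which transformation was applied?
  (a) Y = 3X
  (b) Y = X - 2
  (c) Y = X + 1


Checking option (c) Y = X + 1:
  X = 4.905 -> Y = 5.905 ✓
  X = 3.365 -> Y = 4.365 ✓
  X = 3.225 -> Y = 4.225 ✓
All samples match this transformation.

(c) X + 1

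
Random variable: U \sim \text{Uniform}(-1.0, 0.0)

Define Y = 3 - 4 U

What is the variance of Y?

For Y = aU + b: Var(Y) = a² * Var(U)
Var(U) = (0 + 1)^2/12 = 0.083333333
Var(Y) = (-4)² * 0.083333333 = 16 * 0.083333333 = 1.3333333

1.3333333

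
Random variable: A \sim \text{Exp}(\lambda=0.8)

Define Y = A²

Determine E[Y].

Using E[X²] = Var(X) + (E[X])²:
E[A] = 1.25
Var(A) = 1/0.8^2 = 1.5625
E[A²] = 1.5625 + 1.25² = 1.5625 + 1.5625 = 3.125

3.125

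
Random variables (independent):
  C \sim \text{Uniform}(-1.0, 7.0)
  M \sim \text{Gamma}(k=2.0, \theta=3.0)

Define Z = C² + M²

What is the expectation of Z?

E[Z] = E[C²] + E[M²]
E[C²] = Var(C) + E[C]² = 5.3333333 + 9 = 14.333333
E[M²] = Var(M) + E[M]² = 18 + 36 = 54
E[Z] = 14.333333 + 54 = 68.333333

68.333333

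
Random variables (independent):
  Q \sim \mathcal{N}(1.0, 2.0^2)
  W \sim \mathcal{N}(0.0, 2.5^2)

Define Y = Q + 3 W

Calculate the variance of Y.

For independent RVs: Var(aX + bY) = a²Var(X) + b²Var(Y)
Var(Q) = 4
Var(W) = 6.25
Var(Y) = 1²*4 + 3²*6.25
= 1*4 + 9*6.25 = 60.25

60.25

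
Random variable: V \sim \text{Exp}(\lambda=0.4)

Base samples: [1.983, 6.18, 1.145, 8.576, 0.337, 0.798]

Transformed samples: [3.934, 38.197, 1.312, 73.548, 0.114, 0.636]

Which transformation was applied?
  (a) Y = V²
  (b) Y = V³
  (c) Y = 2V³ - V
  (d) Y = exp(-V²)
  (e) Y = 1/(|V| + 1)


Checking option (a) Y = V²:
  V = 1.983 -> Y = 3.934 ✓
  V = 6.18 -> Y = 38.197 ✓
  V = 1.145 -> Y = 1.312 ✓
All samples match this transformation.

(a) V²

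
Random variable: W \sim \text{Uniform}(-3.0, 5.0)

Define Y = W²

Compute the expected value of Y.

Using E[X²] = Var(X) + (E[X])²:
E[W] = 1
Var(W) = (5 + 3)^2/12 = 5.3333333
E[W²] = 5.3333333 + 1² = 5.3333333 + 1 = 6.3333333

6.3333333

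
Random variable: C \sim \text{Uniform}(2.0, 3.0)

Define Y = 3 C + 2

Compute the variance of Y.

For Y = aC + b: Var(Y) = a² * Var(C)
Var(C) = (3 - 2)^2/12 = 0.083333333
Var(Y) = 3² * 0.083333333 = 9 * 0.083333333 = 0.75

0.75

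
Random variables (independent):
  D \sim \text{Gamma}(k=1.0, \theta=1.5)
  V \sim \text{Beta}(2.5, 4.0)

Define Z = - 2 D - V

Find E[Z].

E[Z] = -2*E[D] - 1*E[V]
E[D] = 1.5
E[V] = 0.38461538
E[Z] = -2*1.5 - 1*0.38461538 = -3.3846154

-3.3846154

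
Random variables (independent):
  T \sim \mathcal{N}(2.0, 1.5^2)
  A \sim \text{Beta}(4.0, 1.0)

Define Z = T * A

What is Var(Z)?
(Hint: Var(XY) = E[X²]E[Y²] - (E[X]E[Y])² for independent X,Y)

Var(XY) = E[X²]E[Y²] - (E[X]E[Y])²
E[T] = 2, Var(T) = 2.25
E[A] = 0.8, Var(A) = 0.026666667
E[T²] = 2.25 + 2² = 6.25
E[A²] = 0.026666667 + 0.8² = 0.66666667
Var(Z) = 6.25*0.66666667 - (2*0.8)²
= 4.1666667 - 2.56 = 1.6066667

1.6066667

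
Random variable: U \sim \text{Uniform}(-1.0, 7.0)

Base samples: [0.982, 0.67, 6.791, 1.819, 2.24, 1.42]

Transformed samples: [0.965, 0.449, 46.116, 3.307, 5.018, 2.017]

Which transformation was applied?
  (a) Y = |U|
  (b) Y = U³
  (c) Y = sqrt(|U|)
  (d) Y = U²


Checking option (d) Y = U²:
  U = 0.982 -> Y = 0.965 ✓
  U = 0.67 -> Y = 0.449 ✓
  U = 6.791 -> Y = 46.116 ✓
All samples match this transformation.

(d) U²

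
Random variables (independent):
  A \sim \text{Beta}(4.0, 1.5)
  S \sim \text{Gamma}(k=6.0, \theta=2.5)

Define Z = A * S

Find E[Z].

For independent RVs: E[XY] = E[X]*E[Y]
E[A] = 0.72727273
E[S] = 15
E[Z] = 0.72727273 * 15 = 10.909091

10.909091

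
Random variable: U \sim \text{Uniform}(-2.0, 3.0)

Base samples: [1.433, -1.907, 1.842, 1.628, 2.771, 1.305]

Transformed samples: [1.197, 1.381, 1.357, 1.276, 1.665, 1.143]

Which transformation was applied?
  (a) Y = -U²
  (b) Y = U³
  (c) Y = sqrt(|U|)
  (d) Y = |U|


Checking option (c) Y = sqrt(|U|):
  U = 1.433 -> Y = 1.197 ✓
  U = -1.907 -> Y = 1.381 ✓
  U = 1.842 -> Y = 1.357 ✓
All samples match this transformation.

(c) sqrt(|U|)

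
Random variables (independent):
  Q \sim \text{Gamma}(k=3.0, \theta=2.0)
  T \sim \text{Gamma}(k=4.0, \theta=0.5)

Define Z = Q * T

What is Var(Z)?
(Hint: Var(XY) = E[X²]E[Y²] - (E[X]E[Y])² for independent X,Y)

Var(XY) = E[X²]E[Y²] - (E[X]E[Y])²
E[Q] = 6, Var(Q) = 12
E[T] = 2, Var(T) = 1
E[Q²] = 12 + 6² = 48
E[T²] = 1 + 2² = 5
Var(Z) = 48*5 - (6*2)²
= 240 - 144 = 96

96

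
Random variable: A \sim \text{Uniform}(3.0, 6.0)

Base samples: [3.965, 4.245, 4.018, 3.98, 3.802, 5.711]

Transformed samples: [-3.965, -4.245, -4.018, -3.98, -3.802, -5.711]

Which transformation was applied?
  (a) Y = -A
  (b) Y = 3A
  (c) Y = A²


Checking option (a) Y = -A:
  A = 3.965 -> Y = -3.965 ✓
  A = 4.245 -> Y = -4.245 ✓
  A = 4.018 -> Y = -4.018 ✓
All samples match this transformation.

(a) -A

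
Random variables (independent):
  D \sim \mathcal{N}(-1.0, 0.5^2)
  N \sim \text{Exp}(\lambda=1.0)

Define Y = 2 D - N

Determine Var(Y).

For independent RVs: Var(aX + bY) = a²Var(X) + b²Var(Y)
Var(D) = 0.25
Var(N) = 1
Var(Y) = 2²*0.25 + (-1)²*1
= 4*0.25 + 1*1 = 2

2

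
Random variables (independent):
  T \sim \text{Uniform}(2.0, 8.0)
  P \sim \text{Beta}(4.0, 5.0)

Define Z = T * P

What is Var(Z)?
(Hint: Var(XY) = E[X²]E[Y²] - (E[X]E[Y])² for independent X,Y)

Var(XY) = E[X²]E[Y²] - (E[X]E[Y])²
E[T] = 5, Var(T) = 3
E[P] = 0.44444444, Var(P) = 0.024691358
E[T²] = 3 + 5² = 28
E[P²] = 0.024691358 + 0.44444444² = 0.22222222
Var(Z) = 28*0.22222222 - (5*0.44444444)²
= 6.2222222 - 4.9382716 = 1.2839506

1.2839506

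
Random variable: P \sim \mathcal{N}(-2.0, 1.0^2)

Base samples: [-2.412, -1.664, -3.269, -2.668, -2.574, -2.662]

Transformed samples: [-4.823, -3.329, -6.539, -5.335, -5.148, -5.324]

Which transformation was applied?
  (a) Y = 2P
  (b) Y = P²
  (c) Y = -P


Checking option (a) Y = 2P:
  P = -2.412 -> Y = -4.823 ✓
  P = -1.664 -> Y = -3.329 ✓
  P = -3.269 -> Y = -6.539 ✓
All samples match this transformation.

(a) 2P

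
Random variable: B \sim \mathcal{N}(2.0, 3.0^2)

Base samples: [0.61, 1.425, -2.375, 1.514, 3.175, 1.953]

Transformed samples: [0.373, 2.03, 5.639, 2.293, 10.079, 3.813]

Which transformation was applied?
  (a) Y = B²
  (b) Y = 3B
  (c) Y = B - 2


Checking option (a) Y = B²:
  B = 0.61 -> Y = 0.373 ✓
  B = 1.425 -> Y = 2.03 ✓
  B = -2.375 -> Y = 5.639 ✓
All samples match this transformation.

(a) B²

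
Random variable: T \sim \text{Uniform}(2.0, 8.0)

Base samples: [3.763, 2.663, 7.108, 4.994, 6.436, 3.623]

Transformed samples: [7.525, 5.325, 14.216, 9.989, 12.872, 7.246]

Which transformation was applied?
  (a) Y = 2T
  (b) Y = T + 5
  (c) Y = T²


Checking option (a) Y = 2T:
  T = 3.763 -> Y = 7.525 ✓
  T = 2.663 -> Y = 5.325 ✓
  T = 7.108 -> Y = 14.216 ✓
All samples match this transformation.

(a) 2T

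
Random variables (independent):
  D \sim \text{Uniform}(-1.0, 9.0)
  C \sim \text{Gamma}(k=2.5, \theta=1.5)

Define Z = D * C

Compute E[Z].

For independent RVs: E[XY] = E[X]*E[Y]
E[D] = 4
E[C] = 3.75
E[Z] = 4 * 3.75 = 15

15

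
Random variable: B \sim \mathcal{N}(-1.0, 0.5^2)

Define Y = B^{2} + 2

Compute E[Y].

E[Y] = 1*E[B²] + 2
E[B] = -1
E[B²] = Var(B) + (E[B])² = 0.25 + 1 = 1.25
E[Y] = 1*1.25 + 2 = 3.25

3.25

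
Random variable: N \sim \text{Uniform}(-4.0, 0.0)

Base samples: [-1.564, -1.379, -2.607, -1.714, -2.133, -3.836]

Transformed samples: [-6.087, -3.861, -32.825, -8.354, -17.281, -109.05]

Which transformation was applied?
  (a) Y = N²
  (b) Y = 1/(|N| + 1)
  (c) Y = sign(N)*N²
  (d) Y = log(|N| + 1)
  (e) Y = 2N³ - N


Checking option (e) Y = 2N³ - N:
  N = -1.564 -> Y = -6.087 ✓
  N = -1.379 -> Y = -3.861 ✓
  N = -2.607 -> Y = -32.825 ✓
All samples match this transformation.

(e) 2N³ - N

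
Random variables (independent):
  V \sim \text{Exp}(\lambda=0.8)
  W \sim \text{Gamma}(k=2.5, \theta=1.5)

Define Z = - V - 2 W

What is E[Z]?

E[Z] = -1*E[V] - 2*E[W]
E[V] = 1.25
E[W] = 3.75
E[Z] = -1*1.25 - 2*3.75 = -8.75

-8.75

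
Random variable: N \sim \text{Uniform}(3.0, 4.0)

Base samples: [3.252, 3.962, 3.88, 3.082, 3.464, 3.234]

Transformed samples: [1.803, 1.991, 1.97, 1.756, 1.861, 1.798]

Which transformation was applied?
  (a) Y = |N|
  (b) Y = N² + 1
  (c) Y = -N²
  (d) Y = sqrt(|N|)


Checking option (d) Y = sqrt(|N|):
  N = 3.252 -> Y = 1.803 ✓
  N = 3.962 -> Y = 1.991 ✓
  N = 3.88 -> Y = 1.97 ✓
All samples match this transformation.

(d) sqrt(|N|)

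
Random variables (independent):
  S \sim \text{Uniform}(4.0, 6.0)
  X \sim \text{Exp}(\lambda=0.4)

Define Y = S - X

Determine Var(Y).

For independent RVs: Var(aX + bY) = a²Var(X) + b²Var(Y)
Var(S) = 0.33333333
Var(X) = 6.25
Var(Y) = 1²*0.33333333 + (-1)²*6.25
= 1*0.33333333 + 1*6.25 = 6.5833333

6.5833333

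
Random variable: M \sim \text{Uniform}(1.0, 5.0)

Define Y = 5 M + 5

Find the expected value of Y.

For Y = 5M + 5:
E[Y] = 5 * E[M] + 5
E[M] = (1 + 5)/2 = 3
E[Y] = 5 * 3 + 5 = 20

20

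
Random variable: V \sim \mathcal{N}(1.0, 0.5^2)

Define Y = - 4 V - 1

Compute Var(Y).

For Y = aV + b: Var(Y) = a² * Var(V)
Var(V) = 0.5^2 = 0.25
Var(Y) = (-4)² * 0.25 = 16 * 0.25 = 4

4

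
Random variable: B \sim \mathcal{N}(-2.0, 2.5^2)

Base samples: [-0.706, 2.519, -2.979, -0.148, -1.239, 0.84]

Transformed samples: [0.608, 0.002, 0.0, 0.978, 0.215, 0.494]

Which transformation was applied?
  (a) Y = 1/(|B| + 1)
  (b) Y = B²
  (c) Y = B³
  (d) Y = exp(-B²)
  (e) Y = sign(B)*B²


Checking option (d) Y = exp(-B²):
  B = -0.706 -> Y = 0.608 ✓
  B = 2.519 -> Y = 0.002 ✓
  B = -2.979 -> Y = 0.0 ✓
All samples match this transformation.

(d) exp(-B²)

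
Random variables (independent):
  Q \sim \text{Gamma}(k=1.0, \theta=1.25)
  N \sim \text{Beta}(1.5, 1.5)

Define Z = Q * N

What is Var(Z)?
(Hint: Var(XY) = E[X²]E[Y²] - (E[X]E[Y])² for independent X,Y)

Var(XY) = E[X²]E[Y²] - (E[X]E[Y])²
E[Q] = 1.25, Var(Q) = 1.5625
E[N] = 0.5, Var(N) = 0.0625
E[Q²] = 1.5625 + 1.25² = 3.125
E[N²] = 0.0625 + 0.5² = 0.3125
Var(Z) = 3.125*0.3125 - (1.25*0.5)²
= 0.9765625 - 0.390625 = 0.5859375

0.5859375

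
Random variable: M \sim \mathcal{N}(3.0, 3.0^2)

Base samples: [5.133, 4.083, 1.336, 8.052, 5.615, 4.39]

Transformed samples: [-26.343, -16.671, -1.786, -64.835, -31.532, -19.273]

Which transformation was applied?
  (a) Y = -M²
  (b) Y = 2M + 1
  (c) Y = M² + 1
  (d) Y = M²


Checking option (a) Y = -M²:
  M = 5.133 -> Y = -26.343 ✓
  M = 4.083 -> Y = -16.671 ✓
  M = 1.336 -> Y = -1.786 ✓
All samples match this transformation.

(a) -M²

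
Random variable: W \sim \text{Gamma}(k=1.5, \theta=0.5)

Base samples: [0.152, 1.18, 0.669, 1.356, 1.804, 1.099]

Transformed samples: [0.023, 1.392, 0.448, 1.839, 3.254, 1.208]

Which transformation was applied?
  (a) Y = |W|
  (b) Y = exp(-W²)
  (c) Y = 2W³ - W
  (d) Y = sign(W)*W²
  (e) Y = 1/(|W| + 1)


Checking option (d) Y = sign(W)*W²:
  W = 0.152 -> Y = 0.023 ✓
  W = 1.18 -> Y = 1.392 ✓
  W = 0.669 -> Y = 0.448 ✓
All samples match this transformation.

(d) sign(W)*W²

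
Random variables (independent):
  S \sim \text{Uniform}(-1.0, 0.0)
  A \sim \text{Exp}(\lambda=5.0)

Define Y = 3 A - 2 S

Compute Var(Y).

For independent RVs: Var(aX + bY) = a²Var(X) + b²Var(Y)
Var(S) = 0.083333333
Var(A) = 0.04
Var(Y) = (-2)²*0.083333333 + 3²*0.04
= 4*0.083333333 + 9*0.04 = 0.69333333

0.69333333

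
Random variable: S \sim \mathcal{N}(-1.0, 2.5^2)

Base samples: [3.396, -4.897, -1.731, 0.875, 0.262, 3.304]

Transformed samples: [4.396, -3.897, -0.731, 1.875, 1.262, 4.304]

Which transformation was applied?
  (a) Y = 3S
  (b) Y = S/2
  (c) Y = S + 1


Checking option (c) Y = S + 1:
  S = 3.396 -> Y = 4.396 ✓
  S = -4.897 -> Y = -3.897 ✓
  S = -1.731 -> Y = -0.731 ✓
All samples match this transformation.

(c) S + 1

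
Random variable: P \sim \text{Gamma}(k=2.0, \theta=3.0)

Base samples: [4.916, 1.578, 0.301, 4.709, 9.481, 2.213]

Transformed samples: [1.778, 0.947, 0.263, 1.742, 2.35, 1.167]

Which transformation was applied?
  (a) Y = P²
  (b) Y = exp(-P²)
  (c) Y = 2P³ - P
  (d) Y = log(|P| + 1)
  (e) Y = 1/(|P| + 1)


Checking option (d) Y = log(|P| + 1):
  P = 4.916 -> Y = 1.778 ✓
  P = 1.578 -> Y = 0.947 ✓
  P = 0.301 -> Y = 0.263 ✓
All samples match this transformation.

(d) log(|P| + 1)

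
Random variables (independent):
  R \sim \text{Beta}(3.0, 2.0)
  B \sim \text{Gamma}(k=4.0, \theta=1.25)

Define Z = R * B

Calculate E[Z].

For independent RVs: E[XY] = E[X]*E[Y]
E[R] = 0.6
E[B] = 5
E[Z] = 0.6 * 5 = 3

3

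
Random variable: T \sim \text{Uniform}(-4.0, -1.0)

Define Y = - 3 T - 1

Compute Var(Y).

For Y = aT + b: Var(Y) = a² * Var(T)
Var(T) = (-1 + 4)^2/12 = 0.75
Var(Y) = (-3)² * 0.75 = 9 * 0.75 = 6.75

6.75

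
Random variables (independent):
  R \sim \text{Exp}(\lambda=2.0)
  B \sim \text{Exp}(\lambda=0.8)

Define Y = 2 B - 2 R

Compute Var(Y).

For independent RVs: Var(aX + bY) = a²Var(X) + b²Var(Y)
Var(R) = 0.25
Var(B) = 1.5625
Var(Y) = (-2)²*0.25 + 2²*1.5625
= 4*0.25 + 4*1.5625 = 7.25

7.25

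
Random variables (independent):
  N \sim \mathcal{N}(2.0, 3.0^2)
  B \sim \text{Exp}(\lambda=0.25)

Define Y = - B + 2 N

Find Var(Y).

For independent RVs: Var(aX + bY) = a²Var(X) + b²Var(Y)
Var(N) = 9
Var(B) = 16
Var(Y) = 2²*9 + (-1)²*16
= 4*9 + 1*16 = 52

52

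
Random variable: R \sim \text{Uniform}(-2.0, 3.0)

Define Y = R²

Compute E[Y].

E[R²] = Var(R) + (E[R])² = 2.0833333 + 0.25 = 2.3333333

2.3333333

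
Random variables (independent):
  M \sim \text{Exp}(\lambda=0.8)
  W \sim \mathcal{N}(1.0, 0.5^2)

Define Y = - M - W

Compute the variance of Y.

For independent RVs: Var(aX + bY) = a²Var(X) + b²Var(Y)
Var(M) = 1.5625
Var(W) = 0.25
Var(Y) = (-1)²*1.5625 + (-1)²*0.25
= 1*1.5625 + 1*0.25 = 1.8125

1.8125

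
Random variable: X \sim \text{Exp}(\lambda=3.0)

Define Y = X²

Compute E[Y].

Using E[X²] = Var(X) + (E[X])²:
E[X] = 0.33333333
Var(X) = 1/3.0^2 = 0.11111111
E[X²] = 0.11111111 + 0.33333333² = 0.11111111 + 0.11111111 = 0.22222222

0.22222222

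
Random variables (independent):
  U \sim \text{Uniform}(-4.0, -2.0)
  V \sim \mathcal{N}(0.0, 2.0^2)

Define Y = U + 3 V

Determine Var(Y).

For independent RVs: Var(aX + bY) = a²Var(X) + b²Var(Y)
Var(U) = 0.33333333
Var(V) = 4
Var(Y) = 1²*0.33333333 + 3²*4
= 1*0.33333333 + 9*4 = 36.333333

36.333333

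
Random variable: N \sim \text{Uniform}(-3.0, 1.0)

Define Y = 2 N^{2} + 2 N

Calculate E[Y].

E[Y] = 2*E[N²] + 2*E[N]
E[N] = -1
E[N²] = Var(N) + (E[N])² = 1.3333333 + 1 = 2.3333333
E[Y] = 2*2.3333333 + 2*(-1) = 2.6666667

2.6666667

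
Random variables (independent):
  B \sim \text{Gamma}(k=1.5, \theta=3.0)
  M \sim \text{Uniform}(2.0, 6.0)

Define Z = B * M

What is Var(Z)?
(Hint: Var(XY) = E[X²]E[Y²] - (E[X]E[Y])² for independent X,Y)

Var(XY) = E[X²]E[Y²] - (E[X]E[Y])²
E[B] = 4.5, Var(B) = 13.5
E[M] = 4, Var(M) = 1.3333333
E[B²] = 13.5 + 4.5² = 33.75
E[M²] = 1.3333333 + 4² = 17.333333
Var(Z) = 33.75*17.333333 - (4.5*4)²
= 585 - 324 = 261

261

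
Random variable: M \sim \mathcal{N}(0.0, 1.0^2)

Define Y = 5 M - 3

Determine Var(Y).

For Y = aM + b: Var(Y) = a² * Var(M)
Var(M) = 1.0^2 = 1
Var(Y) = 5² * 1 = 25 * 1 = 25

25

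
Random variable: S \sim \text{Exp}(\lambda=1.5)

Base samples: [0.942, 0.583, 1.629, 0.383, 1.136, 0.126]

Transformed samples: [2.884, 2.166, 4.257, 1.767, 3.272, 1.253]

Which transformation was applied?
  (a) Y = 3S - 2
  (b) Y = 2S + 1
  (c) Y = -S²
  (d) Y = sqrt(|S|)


Checking option (b) Y = 2S + 1:
  S = 0.942 -> Y = 2.884 ✓
  S = 0.583 -> Y = 2.166 ✓
  S = 1.629 -> Y = 4.257 ✓
All samples match this transformation.

(b) 2S + 1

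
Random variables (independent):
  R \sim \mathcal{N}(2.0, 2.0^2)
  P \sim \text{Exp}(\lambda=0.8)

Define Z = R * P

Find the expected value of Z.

For independent RVs: E[XY] = E[X]*E[Y]
E[R] = 2
E[P] = 1.25
E[Z] = 2 * 1.25 = 2.5

2.5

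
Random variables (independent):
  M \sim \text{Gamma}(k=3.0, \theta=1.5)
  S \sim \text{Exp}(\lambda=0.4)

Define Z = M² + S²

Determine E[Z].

E[Z] = E[M²] + E[S²]
E[M²] = Var(M) + E[M]² = 6.75 + 20.25 = 27
E[S²] = Var(S) + E[S]² = 6.25 + 6.25 = 12.5
E[Z] = 27 + 12.5 = 39.5

39.5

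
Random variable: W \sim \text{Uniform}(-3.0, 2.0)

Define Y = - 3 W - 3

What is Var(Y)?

For Y = aW + b: Var(Y) = a² * Var(W)
Var(W) = (2 + 3)^2/12 = 2.0833333
Var(Y) = (-3)² * 2.0833333 = 9 * 2.0833333 = 18.75

18.75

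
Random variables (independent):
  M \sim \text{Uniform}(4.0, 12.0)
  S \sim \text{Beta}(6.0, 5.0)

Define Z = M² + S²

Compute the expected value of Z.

E[Z] = E[M²] + E[S²]
E[M²] = Var(M) + E[M]² = 5.3333333 + 64 = 69.333333
E[S²] = Var(S) + E[S]² = 0.020661157 + 0.29752066 = 0.31818182
E[Z] = 69.333333 + 0.31818182 = 69.651515

69.651515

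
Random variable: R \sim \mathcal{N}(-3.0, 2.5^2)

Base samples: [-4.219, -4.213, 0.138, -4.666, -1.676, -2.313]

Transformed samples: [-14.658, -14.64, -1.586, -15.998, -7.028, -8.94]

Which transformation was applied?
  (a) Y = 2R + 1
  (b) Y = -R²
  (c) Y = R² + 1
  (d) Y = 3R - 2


Checking option (d) Y = 3R - 2:
  R = -4.219 -> Y = -14.658 ✓
  R = -4.213 -> Y = -14.64 ✓
  R = 0.138 -> Y = -1.586 ✓
All samples match this transformation.

(d) 3R - 2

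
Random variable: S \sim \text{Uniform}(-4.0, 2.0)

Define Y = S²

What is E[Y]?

E[S²] = Var(S) + (E[S])² = 3 + 1 = 4

4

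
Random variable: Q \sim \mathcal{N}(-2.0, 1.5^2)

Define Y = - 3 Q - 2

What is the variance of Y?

For Y = aQ + b: Var(Y) = a² * Var(Q)
Var(Q) = 1.5^2 = 2.25
Var(Y) = (-3)² * 2.25 = 9 * 2.25 = 20.25

20.25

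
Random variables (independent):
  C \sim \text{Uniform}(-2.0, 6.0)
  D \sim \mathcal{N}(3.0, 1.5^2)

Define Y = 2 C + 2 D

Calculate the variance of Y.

For independent RVs: Var(aX + bY) = a²Var(X) + b²Var(Y)
Var(C) = 5.3333333
Var(D) = 2.25
Var(Y) = 2²*5.3333333 + 2²*2.25
= 4*5.3333333 + 4*2.25 = 30.333333

30.333333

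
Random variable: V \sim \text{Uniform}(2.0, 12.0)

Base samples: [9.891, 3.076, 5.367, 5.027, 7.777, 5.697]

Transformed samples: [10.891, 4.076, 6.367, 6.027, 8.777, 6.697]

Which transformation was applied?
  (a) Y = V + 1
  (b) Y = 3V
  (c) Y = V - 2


Checking option (a) Y = V + 1:
  V = 9.891 -> Y = 10.891 ✓
  V = 3.076 -> Y = 4.076 ✓
  V = 5.367 -> Y = 6.367 ✓
All samples match this transformation.

(a) V + 1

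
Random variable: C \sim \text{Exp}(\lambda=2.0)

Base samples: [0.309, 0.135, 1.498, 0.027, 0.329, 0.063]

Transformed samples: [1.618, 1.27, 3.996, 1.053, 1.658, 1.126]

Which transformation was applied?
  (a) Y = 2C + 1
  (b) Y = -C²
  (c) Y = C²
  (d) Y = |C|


Checking option (a) Y = 2C + 1:
  C = 0.309 -> Y = 1.618 ✓
  C = 0.135 -> Y = 1.27 ✓
  C = 1.498 -> Y = 3.996 ✓
All samples match this transformation.

(a) 2C + 1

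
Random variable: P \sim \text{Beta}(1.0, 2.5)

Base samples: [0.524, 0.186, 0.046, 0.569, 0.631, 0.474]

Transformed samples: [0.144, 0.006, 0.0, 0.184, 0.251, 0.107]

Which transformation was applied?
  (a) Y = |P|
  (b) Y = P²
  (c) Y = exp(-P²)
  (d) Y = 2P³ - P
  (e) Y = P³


Checking option (e) Y = P³:
  P = 0.524 -> Y = 0.144 ✓
  P = 0.186 -> Y = 0.006 ✓
  P = 0.046 -> Y = 0.0 ✓
All samples match this transformation.

(e) P³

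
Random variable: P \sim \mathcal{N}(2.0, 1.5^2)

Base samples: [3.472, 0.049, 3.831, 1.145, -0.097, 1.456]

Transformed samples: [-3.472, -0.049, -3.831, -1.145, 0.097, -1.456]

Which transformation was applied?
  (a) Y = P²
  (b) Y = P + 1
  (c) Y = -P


Checking option (c) Y = -P:
  P = 3.472 -> Y = -3.472 ✓
  P = 0.049 -> Y = -0.049 ✓
  P = 3.831 -> Y = -3.831 ✓
All samples match this transformation.

(c) -P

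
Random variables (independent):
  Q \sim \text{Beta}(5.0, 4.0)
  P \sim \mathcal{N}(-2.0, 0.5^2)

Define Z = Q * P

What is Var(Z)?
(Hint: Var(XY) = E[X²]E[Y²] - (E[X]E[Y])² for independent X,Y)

Var(XY) = E[X²]E[Y²] - (E[X]E[Y])²
E[Q] = 0.55555556, Var(Q) = 0.024691358
E[P] = -2, Var(P) = 0.25
E[Q²] = 0.024691358 + 0.55555556² = 0.33333333
E[P²] = 0.25 + (-2)² = 4.25
Var(Z) = 0.33333333*4.25 - (0.55555556*(-2))²
= 1.4166667 - 1.2345679 = 0.18209877

0.18209877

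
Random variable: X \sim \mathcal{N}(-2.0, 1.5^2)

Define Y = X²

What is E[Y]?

Using E[X²] = Var(X) + (E[X])²:
E[X] = -2
Var(X) = 1.5^2 = 2.25
E[X²] = 2.25 + (-2)² = 2.25 + 4 = 6.25

6.25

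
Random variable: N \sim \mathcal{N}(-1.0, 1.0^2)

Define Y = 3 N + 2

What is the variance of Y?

For Y = aN + b: Var(Y) = a² * Var(N)
Var(N) = 1.0^2 = 1
Var(Y) = 3² * 1 = 9 * 1 = 9

9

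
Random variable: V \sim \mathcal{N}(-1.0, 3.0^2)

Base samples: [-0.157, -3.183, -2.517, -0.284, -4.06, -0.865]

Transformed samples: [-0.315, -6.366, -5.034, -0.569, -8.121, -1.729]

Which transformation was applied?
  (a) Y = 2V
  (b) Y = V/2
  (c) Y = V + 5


Checking option (a) Y = 2V:
  V = -0.157 -> Y = -0.315 ✓
  V = -3.183 -> Y = -6.366 ✓
  V = -2.517 -> Y = -5.034 ✓
All samples match this transformation.

(a) 2V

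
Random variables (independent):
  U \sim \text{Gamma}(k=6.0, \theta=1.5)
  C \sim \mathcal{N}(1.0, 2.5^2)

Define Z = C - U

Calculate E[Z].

E[Z] = -1*E[U] + 1*E[C]
E[U] = 9
E[C] = 1
E[Z] = -1*9 + 1*1 = -8

-8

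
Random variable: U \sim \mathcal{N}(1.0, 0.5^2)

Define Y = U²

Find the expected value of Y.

E[U²] = Var(U) + (E[U])² = 0.25 + 1 = 1.25

1.25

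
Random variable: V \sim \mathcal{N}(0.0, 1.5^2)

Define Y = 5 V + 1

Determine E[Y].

For Y = 5V + 1:
E[Y] = 5 * E[V] + 1
E[V] = 0.0 = 0
E[Y] = 5 * 0 + 1 = 1

1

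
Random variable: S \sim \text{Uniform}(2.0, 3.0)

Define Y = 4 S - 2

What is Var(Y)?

For Y = aS + b: Var(Y) = a² * Var(S)
Var(S) = (3 - 2)^2/12 = 0.083333333
Var(Y) = 4² * 0.083333333 = 16 * 0.083333333 = 1.3333333

1.3333333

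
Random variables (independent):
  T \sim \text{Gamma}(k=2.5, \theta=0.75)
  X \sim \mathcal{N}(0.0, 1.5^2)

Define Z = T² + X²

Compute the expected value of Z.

E[Z] = E[T²] + E[X²]
E[T²] = Var(T) + E[T]² = 1.40625 + 3.515625 = 4.921875
E[X²] = Var(X) + E[X]² = 2.25 + 0 = 2.25
E[Z] = 4.921875 + 2.25 = 7.171875

7.171875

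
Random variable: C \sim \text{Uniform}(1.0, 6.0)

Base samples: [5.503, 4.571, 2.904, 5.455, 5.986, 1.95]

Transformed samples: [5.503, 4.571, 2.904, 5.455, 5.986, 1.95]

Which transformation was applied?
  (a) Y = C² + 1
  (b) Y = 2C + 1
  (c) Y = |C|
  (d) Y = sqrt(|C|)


Checking option (c) Y = |C|:
  C = 5.503 -> Y = 5.503 ✓
  C = 4.571 -> Y = 4.571 ✓
  C = 2.904 -> Y = 2.904 ✓
All samples match this transformation.

(c) |C|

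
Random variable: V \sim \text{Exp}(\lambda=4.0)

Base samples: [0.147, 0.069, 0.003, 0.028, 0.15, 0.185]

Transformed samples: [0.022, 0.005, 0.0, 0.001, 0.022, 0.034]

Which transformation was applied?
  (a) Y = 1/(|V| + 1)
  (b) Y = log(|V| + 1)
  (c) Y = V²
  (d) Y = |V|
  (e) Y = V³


Checking option (c) Y = V²:
  V = 0.147 -> Y = 0.022 ✓
  V = 0.069 -> Y = 0.005 ✓
  V = 0.003 -> Y = 0.0 ✓
All samples match this transformation.

(c) V²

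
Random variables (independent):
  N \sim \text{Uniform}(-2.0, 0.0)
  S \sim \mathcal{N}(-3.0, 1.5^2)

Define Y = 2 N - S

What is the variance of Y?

For independent RVs: Var(aX + bY) = a²Var(X) + b²Var(Y)
Var(N) = 0.33333333
Var(S) = 2.25
Var(Y) = 2²*0.33333333 + (-1)²*2.25
= 4*0.33333333 + 1*2.25 = 3.5833333

3.5833333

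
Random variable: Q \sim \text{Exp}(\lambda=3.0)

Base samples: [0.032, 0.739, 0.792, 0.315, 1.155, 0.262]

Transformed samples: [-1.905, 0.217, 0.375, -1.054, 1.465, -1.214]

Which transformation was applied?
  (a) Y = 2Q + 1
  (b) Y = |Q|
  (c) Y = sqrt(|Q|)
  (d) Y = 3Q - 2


Checking option (d) Y = 3Q - 2:
  Q = 0.032 -> Y = -1.905 ✓
  Q = 0.739 -> Y = 0.217 ✓
  Q = 0.792 -> Y = 0.375 ✓
All samples match this transformation.

(d) 3Q - 2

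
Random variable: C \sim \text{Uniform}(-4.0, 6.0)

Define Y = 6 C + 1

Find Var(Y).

For Y = aC + b: Var(Y) = a² * Var(C)
Var(C) = (6 + 4)^2/12 = 8.3333333
Var(Y) = 6² * 8.3333333 = 36 * 8.3333333 = 300

300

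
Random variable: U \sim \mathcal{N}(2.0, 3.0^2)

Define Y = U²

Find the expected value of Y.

Using E[X²] = Var(X) + (E[X])²:
E[U] = 2
Var(U) = 3.0^2 = 9
E[U²] = 9 + 2² = 9 + 4 = 13

13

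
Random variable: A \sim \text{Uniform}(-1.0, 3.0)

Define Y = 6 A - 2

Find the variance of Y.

For Y = aA + b: Var(Y) = a² * Var(A)
Var(A) = (3 + 1)^2/12 = 1.3333333
Var(Y) = 6² * 1.3333333 = 36 * 1.3333333 = 48

48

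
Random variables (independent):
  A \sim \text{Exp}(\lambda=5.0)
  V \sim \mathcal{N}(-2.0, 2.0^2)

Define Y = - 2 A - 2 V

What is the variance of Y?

For independent RVs: Var(aX + bY) = a²Var(X) + b²Var(Y)
Var(A) = 0.04
Var(V) = 4
Var(Y) = (-2)²*0.04 + (-2)²*4
= 4*0.04 + 4*4 = 16.16

16.16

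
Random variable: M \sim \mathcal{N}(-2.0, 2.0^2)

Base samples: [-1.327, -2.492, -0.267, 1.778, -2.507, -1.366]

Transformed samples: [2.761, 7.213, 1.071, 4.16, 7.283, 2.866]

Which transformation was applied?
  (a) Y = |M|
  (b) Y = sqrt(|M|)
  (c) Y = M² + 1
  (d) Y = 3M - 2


Checking option (c) Y = M² + 1:
  M = -1.327 -> Y = 2.761 ✓
  M = -2.492 -> Y = 7.213 ✓
  M = -0.267 -> Y = 1.071 ✓
All samples match this transformation.

(c) M² + 1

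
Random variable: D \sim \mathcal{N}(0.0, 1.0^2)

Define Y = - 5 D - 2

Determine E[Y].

For Y = -5D - 2:
E[Y] = -5 * E[D] - 2
E[D] = 0.0 = 0
E[Y] = -5 * 0 - 2 = -2

-2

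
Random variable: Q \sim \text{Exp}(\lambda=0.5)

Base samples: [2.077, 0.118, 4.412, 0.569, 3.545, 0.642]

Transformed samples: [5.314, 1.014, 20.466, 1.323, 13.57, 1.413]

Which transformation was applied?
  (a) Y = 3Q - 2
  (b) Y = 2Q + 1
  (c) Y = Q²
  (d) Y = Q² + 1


Checking option (d) Y = Q² + 1:
  Q = 2.077 -> Y = 5.314 ✓
  Q = 0.118 -> Y = 1.014 ✓
  Q = 4.412 -> Y = 20.466 ✓
All samples match this transformation.

(d) Q² + 1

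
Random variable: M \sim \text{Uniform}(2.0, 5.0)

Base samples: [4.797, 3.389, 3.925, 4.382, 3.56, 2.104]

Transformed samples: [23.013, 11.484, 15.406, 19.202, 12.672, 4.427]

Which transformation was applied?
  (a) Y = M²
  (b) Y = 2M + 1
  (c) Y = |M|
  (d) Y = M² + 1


Checking option (a) Y = M²:
  M = 4.797 -> Y = 23.013 ✓
  M = 3.389 -> Y = 11.484 ✓
  M = 3.925 -> Y = 15.406 ✓
All samples match this transformation.

(a) M²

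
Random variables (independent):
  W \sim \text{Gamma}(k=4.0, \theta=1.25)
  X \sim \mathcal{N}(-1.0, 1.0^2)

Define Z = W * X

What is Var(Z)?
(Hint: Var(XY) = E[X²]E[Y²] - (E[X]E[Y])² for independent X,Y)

Var(XY) = E[X²]E[Y²] - (E[X]E[Y])²
E[W] = 5, Var(W) = 6.25
E[X] = -1, Var(X) = 1
E[W²] = 6.25 + 5² = 31.25
E[X²] = 1 + (-1)² = 2
Var(Z) = 31.25*2 - (5*(-1))²
= 62.5 - 25 = 37.5

37.5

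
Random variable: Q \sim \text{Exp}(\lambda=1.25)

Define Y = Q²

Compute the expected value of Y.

E[Q²] = Var(Q) + (E[Q])² = 0.64 + 0.64 = 1.28

1.28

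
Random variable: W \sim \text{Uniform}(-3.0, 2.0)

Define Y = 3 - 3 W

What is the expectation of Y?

For Y = -3W + 3:
E[Y] = -3 * E[W] + 3
E[W] = (-3 + 2)/2 = -0.5
E[Y] = -3 * (-0.5) + 3 = 4.5

4.5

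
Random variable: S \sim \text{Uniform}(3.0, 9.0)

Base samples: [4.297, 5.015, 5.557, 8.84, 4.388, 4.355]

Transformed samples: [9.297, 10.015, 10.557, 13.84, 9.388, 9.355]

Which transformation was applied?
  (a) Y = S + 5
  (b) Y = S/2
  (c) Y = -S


Checking option (a) Y = S + 5:
  S = 4.297 -> Y = 9.297 ✓
  S = 5.015 -> Y = 10.015 ✓
  S = 5.557 -> Y = 10.557 ✓
All samples match this transformation.

(a) S + 5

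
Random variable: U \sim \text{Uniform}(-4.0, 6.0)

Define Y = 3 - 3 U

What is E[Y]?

For Y = -3U + 3:
E[Y] = -3 * E[U] + 3
E[U] = (-4 + 6)/2 = 1
E[Y] = -3 * 1 + 3 = 0

0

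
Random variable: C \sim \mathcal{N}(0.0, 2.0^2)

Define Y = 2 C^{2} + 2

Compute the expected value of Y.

E[Y] = 2*E[C²] + 2
E[C] = 0
E[C²] = Var(C) + (E[C])² = 4 + 0 = 4
E[Y] = 2*4 + 2 = 10

10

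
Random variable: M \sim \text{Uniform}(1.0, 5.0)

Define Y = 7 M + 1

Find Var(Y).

For Y = aM + b: Var(Y) = a² * Var(M)
Var(M) = (5 - 1)^2/12 = 1.3333333
Var(Y) = 7² * 1.3333333 = 49 * 1.3333333 = 65.333333

65.333333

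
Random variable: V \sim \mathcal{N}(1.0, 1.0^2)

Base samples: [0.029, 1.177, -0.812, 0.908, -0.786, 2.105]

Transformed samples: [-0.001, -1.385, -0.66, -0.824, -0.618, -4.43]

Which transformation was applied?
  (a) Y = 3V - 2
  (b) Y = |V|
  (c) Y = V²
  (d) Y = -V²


Checking option (d) Y = -V²:
  V = 0.029 -> Y = -0.001 ✓
  V = 1.177 -> Y = -1.385 ✓
  V = -0.812 -> Y = -0.66 ✓
All samples match this transformation.

(d) -V²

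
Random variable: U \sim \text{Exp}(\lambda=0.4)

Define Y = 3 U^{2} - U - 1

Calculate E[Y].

E[Y] = 3*E[U²] - 1*E[U] - 1
E[U] = 2.5
E[U²] = Var(U) + (E[U])² = 6.25 + 6.25 = 12.5
E[Y] = 3*12.5 - 1*2.5 - 1 = 34

34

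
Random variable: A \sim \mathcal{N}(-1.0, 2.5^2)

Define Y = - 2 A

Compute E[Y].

For Y = -2A:
E[Y] = -2 * E[A]
E[A] = -1.0 = -1
E[Y] = -2 * (-1) = 2

2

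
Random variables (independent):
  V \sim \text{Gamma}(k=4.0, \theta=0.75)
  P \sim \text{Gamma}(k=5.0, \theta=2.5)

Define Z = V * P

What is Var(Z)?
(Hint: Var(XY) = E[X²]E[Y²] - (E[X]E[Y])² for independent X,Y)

Var(XY) = E[X²]E[Y²] - (E[X]E[Y])²
E[V] = 3, Var(V) = 2.25
E[P] = 12.5, Var(P) = 31.25
E[V²] = 2.25 + 3² = 11.25
E[P²] = 31.25 + 12.5² = 187.5
Var(Z) = 11.25*187.5 - (3*12.5)²
= 2109.375 - 1406.25 = 703.125

703.125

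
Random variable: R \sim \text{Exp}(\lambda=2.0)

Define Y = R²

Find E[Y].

E[R²] = Var(R) + (E[R])² = 0.25 + 0.25 = 0.5

0.5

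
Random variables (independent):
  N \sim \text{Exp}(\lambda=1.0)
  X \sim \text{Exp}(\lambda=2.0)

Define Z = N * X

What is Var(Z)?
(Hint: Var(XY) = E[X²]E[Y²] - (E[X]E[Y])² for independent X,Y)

Var(XY) = E[X²]E[Y²] - (E[X]E[Y])²
E[N] = 1, Var(N) = 1
E[X] = 0.5, Var(X) = 0.25
E[N²] = 1 + 1² = 2
E[X²] = 0.25 + 0.5² = 0.5
Var(Z) = 2*0.5 - (1*0.5)²
= 1 - 0.25 = 0.75

0.75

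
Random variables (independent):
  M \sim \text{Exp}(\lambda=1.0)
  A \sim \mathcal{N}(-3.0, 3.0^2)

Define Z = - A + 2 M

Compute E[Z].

E[Z] = 2*E[M] - 1*E[A]
E[M] = 1
E[A] = -3
E[Z] = 2*1 - 1*(-3) = 5

5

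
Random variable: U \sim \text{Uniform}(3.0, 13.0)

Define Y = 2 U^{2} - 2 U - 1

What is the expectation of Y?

E[Y] = 2*E[U²] - 2*E[U] - 1
E[U] = 8
E[U²] = Var(U) + (E[U])² = 8.3333333 + 64 = 72.333333
E[Y] = 2*72.333333 - 2*8 - 1 = 127.66667

127.66667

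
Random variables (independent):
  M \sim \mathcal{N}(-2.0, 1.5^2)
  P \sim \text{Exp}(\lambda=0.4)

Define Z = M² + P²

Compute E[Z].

E[Z] = E[M²] + E[P²]
E[M²] = Var(M) + E[M]² = 2.25 + 4 = 6.25
E[P²] = Var(P) + E[P]² = 6.25 + 6.25 = 12.5
E[Z] = 6.25 + 12.5 = 18.75

18.75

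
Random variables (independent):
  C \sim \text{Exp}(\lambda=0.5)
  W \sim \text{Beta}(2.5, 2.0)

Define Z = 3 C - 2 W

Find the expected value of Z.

E[Z] = 3*E[C] - 2*E[W]
E[C] = 2
E[W] = 0.55555556
E[Z] = 3*2 - 2*0.55555556 = 4.8888889

4.8888889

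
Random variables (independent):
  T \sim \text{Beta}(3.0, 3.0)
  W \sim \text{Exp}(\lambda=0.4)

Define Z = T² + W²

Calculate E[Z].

E[Z] = E[T²] + E[W²]
E[T²] = Var(T) + E[T]² = 0.035714286 + 0.25 = 0.28571429
E[W²] = Var(W) + E[W]² = 6.25 + 6.25 = 12.5
E[Z] = 0.28571429 + 12.5 = 12.785714

12.785714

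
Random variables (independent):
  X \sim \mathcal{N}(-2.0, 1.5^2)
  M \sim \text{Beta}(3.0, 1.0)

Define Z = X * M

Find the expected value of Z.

For independent RVs: E[XY] = E[X]*E[Y]
E[X] = -2
E[M] = 0.75
E[Z] = -2 * 0.75 = -1.5

-1.5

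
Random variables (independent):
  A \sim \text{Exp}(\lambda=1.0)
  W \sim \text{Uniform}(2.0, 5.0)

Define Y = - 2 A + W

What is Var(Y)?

For independent RVs: Var(aX + bY) = a²Var(X) + b²Var(Y)
Var(A) = 1
Var(W) = 0.75
Var(Y) = (-2)²*1 + 1²*0.75
= 4*1 + 1*0.75 = 4.75

4.75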